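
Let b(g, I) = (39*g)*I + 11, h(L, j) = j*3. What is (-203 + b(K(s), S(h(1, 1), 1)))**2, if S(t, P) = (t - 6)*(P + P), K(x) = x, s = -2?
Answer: 76176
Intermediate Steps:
h(L, j) = 3*j
S(t, P) = 2*P*(-6 + t) (S(t, P) = (-6 + t)*(2*P) = 2*P*(-6 + t))
b(g, I) = 11 + 39*I*g (b(g, I) = 39*I*g + 11 = 11 + 39*I*g)
(-203 + b(K(s), S(h(1, 1), 1)))**2 = (-203 + (11 + 39*(2*1*(-6 + 3*1))*(-2)))**2 = (-203 + (11 + 39*(2*1*(-6 + 3))*(-2)))**2 = (-203 + (11 + 39*(2*1*(-3))*(-2)))**2 = (-203 + (11 + 39*(-6)*(-2)))**2 = (-203 + (11 + 468))**2 = (-203 + 479)**2 = 276**2 = 76176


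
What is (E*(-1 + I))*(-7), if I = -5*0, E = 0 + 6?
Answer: 42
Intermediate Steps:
E = 6
I = 0
(E*(-1 + I))*(-7) = (6*(-1 + 0))*(-7) = (6*(-1))*(-7) = -6*(-7) = 42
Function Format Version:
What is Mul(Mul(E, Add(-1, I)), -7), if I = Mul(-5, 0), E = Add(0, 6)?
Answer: 42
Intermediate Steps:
E = 6
I = 0
Mul(Mul(E, Add(-1, I)), -7) = Mul(Mul(6, Add(-1, 0)), -7) = Mul(Mul(6, -1), -7) = Mul(-6, -7) = 42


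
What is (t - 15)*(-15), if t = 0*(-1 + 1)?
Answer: 225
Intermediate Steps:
t = 0 (t = 0*0 = 0)
(t - 15)*(-15) = (0 - 15)*(-15) = -15*(-15) = 225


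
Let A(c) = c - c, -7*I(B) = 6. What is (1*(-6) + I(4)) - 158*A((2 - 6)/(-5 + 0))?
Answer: -48/7 ≈ -6.8571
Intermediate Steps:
I(B) = -6/7 (I(B) = -1/7*6 = -6/7)
A(c) = 0
(1*(-6) + I(4)) - 158*A((2 - 6)/(-5 + 0)) = (1*(-6) - 6/7) - 158*0 = (-6 - 6/7) + 0 = -48/7 + 0 = -48/7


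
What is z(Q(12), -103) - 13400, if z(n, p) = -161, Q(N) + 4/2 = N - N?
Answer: -13561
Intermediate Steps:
Q(N) = -2 (Q(N) = -2 + (N - N) = -2 + 0 = -2)
z(Q(12), -103) - 13400 = -161 - 13400 = -13561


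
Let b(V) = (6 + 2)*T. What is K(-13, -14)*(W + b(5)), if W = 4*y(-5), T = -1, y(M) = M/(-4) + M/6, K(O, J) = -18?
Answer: 114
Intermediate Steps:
y(M) = -M/12 (y(M) = M*(-¼) + M*(⅙) = -M/4 + M/6 = -M/12)
b(V) = -8 (b(V) = (6 + 2)*(-1) = 8*(-1) = -8)
W = 5/3 (W = 4*(-1/12*(-5)) = 4*(5/12) = 5/3 ≈ 1.6667)
K(-13, -14)*(W + b(5)) = -18*(5/3 - 8) = -18*(-19/3) = 114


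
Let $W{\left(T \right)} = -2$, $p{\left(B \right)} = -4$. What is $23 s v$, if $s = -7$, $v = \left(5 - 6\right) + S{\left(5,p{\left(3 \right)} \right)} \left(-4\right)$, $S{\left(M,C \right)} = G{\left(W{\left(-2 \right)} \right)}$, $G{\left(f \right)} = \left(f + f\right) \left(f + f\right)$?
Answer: $10465$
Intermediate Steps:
$G{\left(f \right)} = 4 f^{2}$ ($G{\left(f \right)} = 2 f 2 f = 4 f^{2}$)
$S{\left(M,C \right)} = 16$ ($S{\left(M,C \right)} = 4 \left(-2\right)^{2} = 4 \cdot 4 = 16$)
$v = -65$ ($v = \left(5 - 6\right) + 16 \left(-4\right) = \left(5 - 6\right) - 64 = -1 - 64 = -65$)
$23 s v = 23 \left(-7\right) \left(-65\right) = \left(-161\right) \left(-65\right) = 10465$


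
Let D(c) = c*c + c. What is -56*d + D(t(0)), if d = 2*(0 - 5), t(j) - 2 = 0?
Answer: 566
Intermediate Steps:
t(j) = 2 (t(j) = 2 + 0 = 2)
D(c) = c + c² (D(c) = c² + c = c + c²)
d = -10 (d = 2*(-5) = -10)
-56*d + D(t(0)) = -56*(-10) + 2*(1 + 2) = 560 + 2*3 = 560 + 6 = 566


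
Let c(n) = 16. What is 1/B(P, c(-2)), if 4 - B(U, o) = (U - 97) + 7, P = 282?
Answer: -1/188 ≈ -0.0053191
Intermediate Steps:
B(U, o) = 94 - U (B(U, o) = 4 - ((U - 97) + 7) = 4 - ((-97 + U) + 7) = 4 - (-90 + U) = 4 + (90 - U) = 94 - U)
1/B(P, c(-2)) = 1/(94 - 1*282) = 1/(94 - 282) = 1/(-188) = -1/188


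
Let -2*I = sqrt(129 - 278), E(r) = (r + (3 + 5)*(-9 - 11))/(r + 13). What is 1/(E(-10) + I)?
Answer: -2040/116941 + 18*I*sqrt(149)/116941 ≈ -0.017445 + 0.0018789*I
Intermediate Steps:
E(r) = (-160 + r)/(13 + r) (E(r) = (r + 8*(-20))/(13 + r) = (r - 160)/(13 + r) = (-160 + r)/(13 + r))
I = -I*sqrt(149)/2 (I = -sqrt(129 - 278)/2 = -I*sqrt(149)/2 ≈ -6.1033*I)
1/(E(-10) + I) = 1/((-160 - 10)/(13 - 10) - I*sqrt(149)/2) = 1/(-170/3 - I*sqrt(149)/2)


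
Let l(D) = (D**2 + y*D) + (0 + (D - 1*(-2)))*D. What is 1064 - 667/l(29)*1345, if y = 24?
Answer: 58441/84 ≈ 695.73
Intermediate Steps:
l(D) = D**2 + 24*D + D*(2 + D) (l(D) = (D**2 + 24*D) + (0 + (D - 1*(-2)))*D = (D**2 + 24*D) + (0 + (D + 2))*D = (D**2 + 24*D) + (0 + (2 + D))*D = (D**2 + 24*D) + (2 + D)*D = (D**2 + 24*D) + D*(2 + D) = D**2 + 24*D + D*(2 + D))
1064 - 667/l(29)*1345 = 1064 - 667*1/(58*(13 + 29))*1345 = 1064 - 667/(2*29*42)*1345 = 1064 - 667/2436*1345 = 1064 - 667*1/2436*1345 = 1064 - 23/84*1345 = 1064 - 30935/84 = 58441/84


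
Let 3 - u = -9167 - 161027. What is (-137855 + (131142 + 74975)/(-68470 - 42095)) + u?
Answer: 3575687113/110565 ≈ 32340.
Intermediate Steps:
u = 170197 (u = 3 - (-9167 - 161027) = 3 - 1*(-170194) = 3 + 170194 = 170197)
(-137855 + (131142 + 74975)/(-68470 - 42095)) + u = (-137855 + (131142 + 74975)/(-68470 - 42095)) + 170197 = (-137855 + 206117/(-110565)) + 170197 = (-137855 + 206117*(-1/110565)) + 170197 = (-137855 - 206117/110565) + 170197 = -15242144192/110565 + 170197 = 3575687113/110565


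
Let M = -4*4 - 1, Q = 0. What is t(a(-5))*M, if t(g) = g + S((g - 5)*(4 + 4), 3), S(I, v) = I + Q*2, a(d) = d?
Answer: 1445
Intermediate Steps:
S(I, v) = I (S(I, v) = I + 0*2 = I + 0 = I)
t(g) = -40 + 9*g (t(g) = g + (g - 5)*(4 + 4) = g + (-5 + g)*8 = g + (-40 + 8*g) = -40 + 9*g)
M = -17 (M = -16 - 1 = -17)
t(a(-5))*M = (-40 + 9*(-5))*(-17) = (-40 - 45)*(-17) = -85*(-17) = 1445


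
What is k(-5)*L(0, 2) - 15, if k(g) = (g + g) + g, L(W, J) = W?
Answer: -15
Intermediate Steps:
k(g) = 3*g (k(g) = 2*g + g = 3*g)
k(-5)*L(0, 2) - 15 = (3*(-5))*0 - 15 = -15*0 - 15 = 0 - 15 = -15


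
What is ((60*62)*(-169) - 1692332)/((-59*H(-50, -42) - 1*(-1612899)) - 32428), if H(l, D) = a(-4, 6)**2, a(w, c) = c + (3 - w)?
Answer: -580253/392625 ≈ -1.4779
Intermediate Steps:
a(w, c) = 3 + c - w
H(l, D) = 169 (H(l, D) = (3 + 6 - 1*(-4))**2 = (3 + 6 + 4)**2 = 13**2 = 169)
((60*62)*(-169) - 1692332)/((-59*H(-50, -42) - 1*(-1612899)) - 32428) = ((60*62)*(-169) - 1692332)/((-59*169 - 1*(-1612899)) - 32428) = (3720*(-169) - 1692332)/((-9971 + 1612899) - 32428) = (-628680 - 1692332)/(1602928 - 32428) = -2321012/1570500 = -2321012*1/1570500 = -580253/392625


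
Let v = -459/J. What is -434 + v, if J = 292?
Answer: -127187/292 ≈ -435.57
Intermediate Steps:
v = -459/292 ≈ -1.5719
-434 + v = -434 - 459/292 = -127187/292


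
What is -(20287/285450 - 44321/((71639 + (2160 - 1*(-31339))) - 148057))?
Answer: -13522127203/12251228550 ≈ -1.1037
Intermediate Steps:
-(20287/285450 - 44321/((71639 + (2160 - 1*(-31339))) - 148057)) = -(20287*(1/285450) - 44321/((71639 + (2160 + 31339)) - 148057)) = -(20287/285450 - 44321/((71639 + 33499) - 148057)) = -(20287/285450 - 44321/(105138 - 148057)) = -(20287/285450 - 44321/(-42919)) = -(20287/285450 - 44321*(-1/42919)) = -(20287/285450 + 44321/42919) = -1*13522127203/12251228550 = -13522127203/12251228550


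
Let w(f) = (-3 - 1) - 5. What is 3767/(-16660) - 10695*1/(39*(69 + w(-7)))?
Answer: -1558279/324870 ≈ -4.7966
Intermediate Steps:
w(f) = -9 (w(f) = -4 - 5 = -9)
3767/(-16660) - 10695*1/(39*(69 + w(-7))) = 3767/(-16660) - 10695*1/(39*(69 - 9)) = 3767*(-1/16660) - 10695/(39*60) = -3767/16660 - 10695/2340 = -3767/16660 - 10695*1/2340 = -3767/16660 - 713/156 = -1558279/324870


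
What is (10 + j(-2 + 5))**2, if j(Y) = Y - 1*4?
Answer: 81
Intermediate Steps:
j(Y) = -4 + Y (j(Y) = Y - 4 = -4 + Y)
(10 + j(-2 + 5))**2 = (10 + (-4 + (-2 + 5)))**2 = (10 + (-4 + 3))**2 = (10 - 1)**2 = 9**2 = 81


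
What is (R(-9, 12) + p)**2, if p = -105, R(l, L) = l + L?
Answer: 10404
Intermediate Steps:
R(l, L) = L + l
(R(-9, 12) + p)**2 = ((12 - 9) - 105)**2 = (3 - 105)**2 = (-102)**2 = 10404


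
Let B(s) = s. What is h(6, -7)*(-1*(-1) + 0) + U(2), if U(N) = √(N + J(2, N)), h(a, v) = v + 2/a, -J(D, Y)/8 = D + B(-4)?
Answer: -20/3 + 3*√2 ≈ -2.4240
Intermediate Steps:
J(D, Y) = 32 - 8*D (J(D, Y) = -8*(D - 4) = -8*(-4 + D) = 32 - 8*D)
U(N) = √(16 + N) (U(N) = √(N + (32 - 8*2)) = √(N + (32 - 16)) = √(N + 16) = √(16 + N))
h(6, -7)*(-1*(-1) + 0) + U(2) = (-7 + 2/6)*(-1*(-1) + 0) + √(16 + 2) = (-7 + 2*(⅙))*(1 + 0) + √18 = (-7 + ⅓)*1 + 3*√2 = -20/3*1 + 3*√2 = -20/3 + 3*√2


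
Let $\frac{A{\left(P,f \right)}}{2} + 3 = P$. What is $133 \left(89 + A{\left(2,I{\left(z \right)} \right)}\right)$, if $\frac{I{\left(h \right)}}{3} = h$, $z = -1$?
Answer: $11571$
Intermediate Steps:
$I{\left(h \right)} = 3 h$
$A{\left(P,f \right)} = -6 + 2 P$
$133 \left(89 + A{\left(2,I{\left(z \right)} \right)}\right) = 133 \left(89 + \left(-6 + 2 \cdot 2\right)\right) = 133 \left(89 + \left(-6 + 4\right)\right) = 133 \left(89 - 2\right) = 133 \cdot 87 = 11571$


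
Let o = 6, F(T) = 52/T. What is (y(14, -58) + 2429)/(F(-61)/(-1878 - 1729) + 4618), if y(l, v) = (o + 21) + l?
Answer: 271733345/508042369 ≈ 0.53486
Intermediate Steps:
y(l, v) = 27 + l (y(l, v) = (6 + 21) + l = 27 + l)
(y(14, -58) + 2429)/(F(-61)/(-1878 - 1729) + 4618) = ((27 + 14) + 2429)/((52/(-61))/(-1878 - 1729) + 4618) = (41 + 2429)/((52*(-1/61))/(-3607) + 4618) = 2470/(-52/61*(-1/3607) + 4618) = 2470/(52/220027 + 4618) = 2470/(1016084738/220027) = 2470*(220027/1016084738) = 271733345/508042369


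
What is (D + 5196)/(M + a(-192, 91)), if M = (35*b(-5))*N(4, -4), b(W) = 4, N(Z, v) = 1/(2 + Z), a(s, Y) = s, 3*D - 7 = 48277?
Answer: -31936/253 ≈ -126.23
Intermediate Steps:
D = 48284/3 (D = 7/3 + (⅓)*48277 = 7/3 + 48277/3 = 48284/3 ≈ 16095.)
M = 70/3 (M = (35*4)/(2 + 4) = 140/6 = 140*(⅙) = 70/3 ≈ 23.333)
(D + 5196)/(M + a(-192, 91)) = (48284/3 + 5196)/(70/3 - 192) = 63872/(3*(-506/3)) = (63872/3)*(-3/506) = -31936/253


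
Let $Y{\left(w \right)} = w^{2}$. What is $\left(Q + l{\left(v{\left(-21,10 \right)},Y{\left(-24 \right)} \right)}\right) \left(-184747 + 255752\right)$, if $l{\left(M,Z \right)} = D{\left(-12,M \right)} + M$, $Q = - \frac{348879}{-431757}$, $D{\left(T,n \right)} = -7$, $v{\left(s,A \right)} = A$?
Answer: $\frac{38914290250}{143919} \approx 2.7039 \cdot 10^{5}$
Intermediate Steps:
$Q = \frac{116293}{143919}$ ($Q = \left(-348879\right) \left(- \frac{1}{431757}\right) = \frac{116293}{143919} \approx 0.80804$)
$l{\left(M,Z \right)} = -7 + M$
$\left(Q + l{\left(v{\left(-21,10 \right)},Y{\left(-24 \right)} \right)}\right) \left(-184747 + 255752\right) = \left(\frac{116293}{143919} + \left(-7 + 10\right)\right) \left(-184747 + 255752\right) = \left(\frac{116293}{143919} + 3\right) 71005 = \frac{548050}{143919} \cdot 71005 = \frac{38914290250}{143919}$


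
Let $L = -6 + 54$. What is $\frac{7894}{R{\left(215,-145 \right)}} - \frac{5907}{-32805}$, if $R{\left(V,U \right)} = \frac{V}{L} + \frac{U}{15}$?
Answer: $- \frac{1380970813}{907605} \approx -1521.6$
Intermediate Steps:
$L = 48$
$R{\left(V,U \right)} = \frac{U}{15} + \frac{V}{48}$ ($R{\left(V,U \right)} = \frac{V}{48} + \frac{U}{15} = \frac{U}{15} + \frac{V}{48}$)
$\frac{7894}{R{\left(215,-145 \right)}} - \frac{5907}{-32805} = \frac{7894}{\frac{1}{15} \left(-145\right) + \frac{1}{48} \cdot 215} - \frac{5907}{-32805} = \frac{7894}{- \frac{29}{3} + \frac{215}{48}} - - \frac{1969}{10935} = \frac{7894}{- \frac{83}{16}} + \frac{1969}{10935} = 7894 \left(- \frac{16}{83}\right) + \frac{1969}{10935} = - \frac{126304}{83} + \frac{1969}{10935} = - \frac{1380970813}{907605}$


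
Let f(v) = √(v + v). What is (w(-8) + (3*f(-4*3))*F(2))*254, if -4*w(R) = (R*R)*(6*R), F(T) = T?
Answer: 195072 + 3048*I*√6 ≈ 1.9507e+5 + 7466.0*I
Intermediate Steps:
f(v) = √2*√v (f(v) = √(2*v) = √2*√v)
w(R) = -3*R³/2 (w(R) = -R*R*6*R/4 = -R²*6*R/4 = -3*R³/2)
(w(-8) + (3*f(-4*3))*F(2))*254 = (-3/2*(-8)³ + (3*(√2*√(-4*3)))*2)*254 = (-3/2*(-512) + (3*(√2*√(-12)))*2)*254 = (768 + (3*(√2*(2*I*√3)))*2)*254 = (768 + (3*(2*I*√6))*2)*254 = (768 + (6*I*√6)*2)*254 = (768 + 12*I*√6)*254 = 195072 + 3048*I*√6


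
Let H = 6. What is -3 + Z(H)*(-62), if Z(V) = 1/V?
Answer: -40/3 ≈ -13.333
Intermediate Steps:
Z(V) = 1/V
-3 + Z(H)*(-62) = -3 - 62/6 = -3 + (⅙)*(-62) = -3 - 31/3 = -40/3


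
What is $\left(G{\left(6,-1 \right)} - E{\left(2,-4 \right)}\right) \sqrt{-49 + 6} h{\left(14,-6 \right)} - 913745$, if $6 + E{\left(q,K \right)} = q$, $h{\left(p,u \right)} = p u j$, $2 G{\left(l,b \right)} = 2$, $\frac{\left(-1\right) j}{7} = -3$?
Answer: $-913745 - 8820 i \sqrt{43} \approx -9.1375 \cdot 10^{5} - 57837.0 i$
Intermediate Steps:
$j = 21$ ($j = \left(-7\right) \left(-3\right) = 21$)
$G{\left(l,b \right)} = 1$ ($G{\left(l,b \right)} = \frac{1}{2} \cdot 2 = 1$)
$h{\left(p,u \right)} = 21 p u$ ($h{\left(p,u \right)} = p u 21 = 21 p u$)
$E{\left(q,K \right)} = -6 + q$
$\left(G{\left(6,-1 \right)} - E{\left(2,-4 \right)}\right) \sqrt{-49 + 6} h{\left(14,-6 \right)} - 913745 = \left(1 - \left(-6 + 2\right)\right) \sqrt{-49 + 6} \cdot 21 \cdot 14 \left(-6\right) - 913745 = \left(1 - -4\right) \sqrt{-43} \left(-1764\right) - 913745 = \left(1 + 4\right) i \sqrt{43} \left(-1764\right) - 913745 = 5 i \sqrt{43} \left(-1764\right) - 913745 = - 8820 i \sqrt{43} - 913745 = -913745 - 8820 i \sqrt{43}$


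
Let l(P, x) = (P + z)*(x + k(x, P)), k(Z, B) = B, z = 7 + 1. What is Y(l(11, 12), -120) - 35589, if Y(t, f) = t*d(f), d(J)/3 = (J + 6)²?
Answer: 17002167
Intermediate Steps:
d(J) = 3*(6 + J)² (d(J) = 3*(J + 6)² = 3*(6 + J)²)
z = 8
l(P, x) = (8 + P)*(P + x) (l(P, x) = (P + 8)*(x + P) = (8 + P)*(P + x))
Y(t, f) = 3*t*(6 + f)² (Y(t, f) = t*(3*(6 + f)²) = 3*t*(6 + f)²)
Y(l(11, 12), -120) - 35589 = 3*(11² + 8*11 + 8*12 + 11*12)*(6 - 120)² - 35589 = 3*(121 + 88 + 96 + 132)*(-114)² - 35589 = 3*437*12996 - 35589 = 17037756 - 35589 = 17002167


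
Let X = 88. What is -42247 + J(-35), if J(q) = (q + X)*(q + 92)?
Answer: -39226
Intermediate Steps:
J(q) = (88 + q)*(92 + q) (J(q) = (q + 88)*(q + 92) = (88 + q)*(92 + q))
-42247 + J(-35) = -42247 + (8096 + (-35)**2 + 180*(-35)) = -42247 + (8096 + 1225 - 6300) = -42247 + 3021 = -39226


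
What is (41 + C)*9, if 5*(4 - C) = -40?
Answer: 477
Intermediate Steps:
C = 12 (C = 4 - ⅕*(-40) = 4 + 8 = 12)
(41 + C)*9 = (41 + 12)*9 = 53*9 = 477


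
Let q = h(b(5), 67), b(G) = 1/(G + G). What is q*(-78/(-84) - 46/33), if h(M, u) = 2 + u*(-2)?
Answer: 430/7 ≈ 61.429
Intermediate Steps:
b(G) = 1/(2*G)
h(M, u) = 2 - 2*u
q = -132 (q = 2 - 2*67 = 2 - 134 = -132)
q*(-78/(-84) - 46/33) = -132*(-78/(-84) - 46/33) = -132*(-78*(-1/84) - 46*1/33) = -132*(13/14 - 46/33) = -132*(-215/462) = 430/7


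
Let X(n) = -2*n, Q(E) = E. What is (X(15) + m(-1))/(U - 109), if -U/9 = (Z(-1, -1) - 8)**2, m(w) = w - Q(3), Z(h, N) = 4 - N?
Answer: 17/95 ≈ 0.17895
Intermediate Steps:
m(w) = -3 + w (m(w) = w - 1*3 = w - 3 = -3 + w)
U = -81 (U = -9*((4 - 1*(-1)) - 8)**2 = -9*((4 + 1) - 8)**2 = -9*(5 - 8)**2 = -9*(-3)**2 = -9*9 = -81)
(X(15) + m(-1))/(U - 109) = (-2*15 + (-3 - 1))/(-81 - 109) = (-30 - 4)/(-190) = -34*(-1/190) = 17/95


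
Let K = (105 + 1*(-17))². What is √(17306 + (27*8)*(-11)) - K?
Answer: -7744 + √14930 ≈ -7621.8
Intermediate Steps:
K = 7744 (K = (105 - 17)² = 88² = 7744)
√(17306 + (27*8)*(-11)) - K = √(17306 + (27*8)*(-11)) - 1*7744 = √(17306 + 216*(-11)) - 7744 = √(17306 - 2376) - 7744 = √14930 - 7744 = -7744 + √14930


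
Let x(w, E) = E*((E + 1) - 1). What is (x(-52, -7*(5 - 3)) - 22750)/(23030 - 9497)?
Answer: -7518/4511 ≈ -1.6666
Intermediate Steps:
x(w, E) = E² (x(w, E) = E*((1 + E) - 1) = E*E = E²)
(x(-52, -7*(5 - 3)) - 22750)/(23030 - 9497) = ((-7*(5 - 3))² - 22750)/(23030 - 9497) = ((-7*2)² - 22750)/13533 = ((-14)² - 22750)*(1/13533) = (196 - 22750)*(1/13533) = -22554*1/13533 = -7518/4511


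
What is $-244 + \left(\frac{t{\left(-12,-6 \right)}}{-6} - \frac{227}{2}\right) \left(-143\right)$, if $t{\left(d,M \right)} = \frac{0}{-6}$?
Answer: $\frac{31973}{2} \approx 15987.0$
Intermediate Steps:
$t{\left(d,M \right)} = 0$ ($t{\left(d,M \right)} = 0 \left(- \frac{1}{6}\right) = 0$)
$-244 + \left(\frac{t{\left(-12,-6 \right)}}{-6} - \frac{227}{2}\right) \left(-143\right) = -244 + \left(\frac{0}{-6} - \frac{227}{2}\right) \left(-143\right) = -244 + \left(0 \left(- \frac{1}{6}\right) - \frac{227}{2}\right) \left(-143\right) = -244 + \left(0 - \frac{227}{2}\right) \left(-143\right) = -244 - - \frac{32461}{2} = -244 + \frac{32461}{2} = \frac{31973}{2}$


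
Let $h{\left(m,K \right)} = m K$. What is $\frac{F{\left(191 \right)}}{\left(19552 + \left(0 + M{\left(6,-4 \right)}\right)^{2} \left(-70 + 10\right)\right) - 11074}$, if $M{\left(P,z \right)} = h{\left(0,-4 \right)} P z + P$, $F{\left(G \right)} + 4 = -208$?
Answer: $- \frac{106}{3159} \approx -0.033555$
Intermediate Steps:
$F{\left(G \right)} = -212$ ($F{\left(G \right)} = -4 - 208 = -212$)
$h{\left(m,K \right)} = K m$
$M{\left(P,z \right)} = P$ ($M{\left(P,z \right)} = \left(-4\right) 0 P z + P = 0 P z + P = 0 z + P = 0 + P = P$)
$\frac{F{\left(191 \right)}}{\left(19552 + \left(0 + M{\left(6,-4 \right)}\right)^{2} \left(-70 + 10\right)\right) - 11074} = - \frac{212}{\left(19552 + \left(0 + 6\right)^{2} \left(-70 + 10\right)\right) - 11074} = - \frac{212}{\left(19552 + 6^{2} \left(-60\right)\right) - 11074} = - \frac{212}{\left(19552 + 36 \left(-60\right)\right) - 11074} = - \frac{212}{\left(19552 - 2160\right) - 11074} = - \frac{212}{17392 - 11074} = - \frac{212}{6318} = \left(-212\right) \frac{1}{6318} = - \frac{106}{3159}$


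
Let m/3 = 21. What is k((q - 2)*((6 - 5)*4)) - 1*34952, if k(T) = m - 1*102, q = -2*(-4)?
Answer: -34991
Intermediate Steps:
m = 63 (m = 3*21 = 63)
q = 8
k(T) = -39 (k(T) = 63 - 1*102 = 63 - 102 = -39)
k((q - 2)*((6 - 5)*4)) - 1*34952 = -39 - 1*34952 = -39 - 34952 = -34991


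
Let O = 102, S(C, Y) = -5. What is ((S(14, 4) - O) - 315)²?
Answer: 178084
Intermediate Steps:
((S(14, 4) - O) - 315)² = ((-5 - 1*102) - 315)² = ((-5 - 102) - 315)² = (-107 - 315)² = (-422)² = 178084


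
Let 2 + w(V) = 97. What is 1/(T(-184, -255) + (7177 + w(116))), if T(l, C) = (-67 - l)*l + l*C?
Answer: 1/32664 ≈ 3.0615e-5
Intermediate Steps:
w(V) = 95 (w(V) = -2 + 97 = 95)
T(l, C) = C*l + l*(-67 - l) (T(l, C) = l*(-67 - l) + C*l = C*l + l*(-67 - l))
1/(T(-184, -255) + (7177 + w(116))) = 1/(-184*(-67 - 255 - 1*(-184)) + (7177 + 95)) = 1/(-184*(-67 - 255 + 184) + 7272) = 1/(-184*(-138) + 7272) = 1/(25392 + 7272) = 1/32664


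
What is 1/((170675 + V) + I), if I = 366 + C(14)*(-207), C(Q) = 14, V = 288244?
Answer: 1/456387 ≈ 2.1911e-6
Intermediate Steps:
I = -2532 (I = 366 + 14*(-207) = 366 - 2898 = -2532)
1/((170675 + V) + I) = 1/((170675 + 288244) - 2532) = 1/(458919 - 2532) = 1/456387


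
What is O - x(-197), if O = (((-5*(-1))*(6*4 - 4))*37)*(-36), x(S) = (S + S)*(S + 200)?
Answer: -132018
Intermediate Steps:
x(S) = 2*S*(200 + S) (x(S) = (2*S)*(200 + S) = 2*S*(200 + S))
O = -133200 (O = ((5*(24 - 4))*37)*(-36) = ((5*20)*37)*(-36) = (100*37)*(-36) = 3700*(-36) = -133200)
O - x(-197) = -133200 - 2*(-197)*(200 - 197) = -133200 - 2*(-197)*3 = -133200 - 1*(-1182) = -133200 + 1182 = -132018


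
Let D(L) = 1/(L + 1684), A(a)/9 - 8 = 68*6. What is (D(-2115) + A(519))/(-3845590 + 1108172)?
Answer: -1613663/1179827158 ≈ -0.0013677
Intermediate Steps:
A(a) = 3744 (A(a) = 72 + 9*(68*6) = 72 + 9*408 = 72 + 3672 = 3744)
D(L) = 1/(1684 + L)
(D(-2115) + A(519))/(-3845590 + 1108172) = (1/(1684 - 2115) + 3744)/(-3845590 + 1108172) = (1/(-431) + 3744)/(-2737418) = (-1/431 + 3744)*(-1/2737418) = (1613663/431)*(-1/2737418) = -1613663/1179827158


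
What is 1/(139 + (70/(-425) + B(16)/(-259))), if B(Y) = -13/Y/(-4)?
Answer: 1408960/195612271 ≈ 0.0072028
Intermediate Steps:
B(Y) = 13/(4*Y) (B(Y) = -13/Y*(-1/4) = 13/(4*Y))
1/(139 + (70/(-425) + B(16)/(-259))) = 1/(139 + (70/(-425) + ((13/4)/16)/(-259))) = 1/(139 + (70*(-1/425) + ((13/4)*(1/16))*(-1/259))) = 1/(139 + (-14/85 + (13/64)*(-1/259))) = 1/(139 + (-14/85 - 13/16576)) = 1/(139 - 233169/1408960) = 1/(195612271/1408960) = 1408960/195612271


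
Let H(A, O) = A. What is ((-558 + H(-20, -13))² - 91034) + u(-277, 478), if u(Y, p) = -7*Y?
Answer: 244989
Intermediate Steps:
((-558 + H(-20, -13))² - 91034) + u(-277, 478) = ((-558 - 20)² - 91034) - 7*(-277) = ((-578)² - 91034) + 1939 = (334084 - 91034) + 1939 = 243050 + 1939 = 244989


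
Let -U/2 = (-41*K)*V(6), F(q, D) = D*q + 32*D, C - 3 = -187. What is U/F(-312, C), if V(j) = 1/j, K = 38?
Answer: 779/77280 ≈ 0.010080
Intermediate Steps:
C = -184 (C = 3 - 187 = -184)
V(j) = 1/j
F(q, D) = 32*D + D*q
U = 1558/3 (U = -2*(-41*38)/6 = -(-3116)/6 = -2*(-779/3) = 1558/3 ≈ 519.33)
U/F(-312, C) = 1558/(3*((-184*(32 - 312)))) = 1558/(3*((-184*(-280)))) = (1558/3)/51520 = (1558/3)*(1/51520) = 779/77280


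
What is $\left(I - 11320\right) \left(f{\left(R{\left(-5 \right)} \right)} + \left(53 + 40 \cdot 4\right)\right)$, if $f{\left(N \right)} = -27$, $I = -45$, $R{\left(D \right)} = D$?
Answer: $-2113890$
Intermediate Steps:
$\left(I - 11320\right) \left(f{\left(R{\left(-5 \right)} \right)} + \left(53 + 40 \cdot 4\right)\right) = \left(-45 - 11320\right) \left(-27 + \left(53 + 40 \cdot 4\right)\right) = - 11365 \left(-27 + \left(53 + 160\right)\right) = - 11365 \left(-27 + 213\right) = \left(-11365\right) 186 = -2113890$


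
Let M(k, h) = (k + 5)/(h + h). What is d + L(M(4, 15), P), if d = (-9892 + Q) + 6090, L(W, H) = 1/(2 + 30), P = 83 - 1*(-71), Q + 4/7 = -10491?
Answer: -3201753/224 ≈ -14294.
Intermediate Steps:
Q = -73441/7 (Q = -4/7 - 10491 = -73441/7 ≈ -10492.)
M(k, h) = (5 + k)/(2*h) (M(k, h) = (5 + k)/((2*h)) = (5 + k)*(1/(2*h)) = (5 + k)/(2*h))
P = 154 (P = 83 + 71 = 154)
L(W, H) = 1/32
d = -100055/7 (d = (-9892 - 73441/7) + 6090 = -142685/7 + 6090 = -100055/7 ≈ -14294.)
d + L(M(4, 15), P) = -100055/7 + 1/32 = -3201753/224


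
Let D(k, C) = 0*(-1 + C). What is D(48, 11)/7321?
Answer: 0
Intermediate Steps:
D(k, C) = 0
D(48, 11)/7321 = 0/7321 = 0*(1/7321) = 0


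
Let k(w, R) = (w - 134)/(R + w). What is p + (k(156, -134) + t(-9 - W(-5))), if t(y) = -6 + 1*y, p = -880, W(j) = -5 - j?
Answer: -894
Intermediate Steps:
k(w, R) = (-134 + w)/(R + w)
t(y) = -6 + y
p + (k(156, -134) + t(-9 - W(-5))) = -880 + ((-134 + 156)/(-134 + 156) + (-6 + (-9 - (-5 - 1*(-5))))) = -880 + (22/22 + (-6 + (-9 - (-5 + 5)))) = -880 + ((1/22)*22 + (-6 + (-9 - 1*0))) = -880 + (1 + (-6 + (-9 + 0))) = -880 + (1 + (-6 - 9)) = -880 + (1 - 15) = -880 - 14 = -894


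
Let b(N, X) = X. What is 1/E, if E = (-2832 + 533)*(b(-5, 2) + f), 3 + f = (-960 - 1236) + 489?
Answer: 1/3926692 ≈ 2.5467e-7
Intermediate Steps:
f = -1710 (f = -3 + ((-960 - 1236) + 489) = -3 + (-2196 + 489) = -3 - 1707 = -1710)
E = 3926692 (E = (-2832 + 533)*(2 - 1710) = -2299*(-1708) = 3926692)
1/E = 1/3926692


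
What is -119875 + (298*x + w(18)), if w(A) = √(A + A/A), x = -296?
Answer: -208083 + √19 ≈ -2.0808e+5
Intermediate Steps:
w(A) = √(1 + A) (w(A) = √(A + 1) = √(1 + A))
-119875 + (298*x + w(18)) = -119875 + (298*(-296) + √(1 + 18)) = -119875 + (-88208 + √19) = -208083 + √19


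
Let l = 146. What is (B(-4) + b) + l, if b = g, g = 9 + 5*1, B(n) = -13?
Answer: 147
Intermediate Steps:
g = 14 (g = 9 + 5 = 14)
b = 14
(B(-4) + b) + l = (-13 + 14) + 146 = 1 + 146 = 147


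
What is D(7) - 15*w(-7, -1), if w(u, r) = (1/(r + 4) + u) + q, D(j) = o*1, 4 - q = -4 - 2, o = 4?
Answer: -46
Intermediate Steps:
q = 10 (q = 4 - (-4 - 2) = 4 - 1*(-6) = 4 + 6 = 10)
D(j) = 4 (D(j) = 4*1 = 4)
w(u, r) = 10 + u + 1/(4 + r) (w(u, r) = (1/(r + 4) + u) + 10 = (1/(4 + r) + u) + 10 = (u + 1/(4 + r)) + 10 = 10 + u + 1/(4 + r))
D(7) - 15*w(-7, -1) = 4 - 15*(41 + 4*(-7) + 10*(-1) - 1*(-7))/(4 - 1) = 4 - 15*(41 - 28 - 10 + 7)/3 = 4 - 5*10 = 4 - 15*10/3 = 4 - 50 = -46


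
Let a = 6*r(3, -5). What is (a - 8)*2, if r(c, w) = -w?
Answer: 44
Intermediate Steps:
a = 30 (a = 6*(-1*(-5)) = 6*5 = 30)
(a - 8)*2 = (30 - 8)*2 = 22*2 = 44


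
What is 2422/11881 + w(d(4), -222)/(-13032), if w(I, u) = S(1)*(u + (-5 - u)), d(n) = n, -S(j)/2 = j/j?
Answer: 15722347/77416596 ≈ 0.20309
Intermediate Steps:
S(j) = -2 (S(j) = -2*j/j = -2*1 = -2)
w(I, u) = 10 (w(I, u) = -2*(u + (-5 - u)) = -2*(-5) = 10)
2422/11881 + w(d(4), -222)/(-13032) = 2422/11881 + 10/(-13032) = 2422*(1/11881) + 10*(-1/13032) = 2422/11881 - 5/6516 = 15722347/77416596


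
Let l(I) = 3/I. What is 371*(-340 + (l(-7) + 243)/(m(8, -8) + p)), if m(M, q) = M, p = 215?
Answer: -28039226/223 ≈ -1.2574e+5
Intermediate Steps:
371*(-340 + (l(-7) + 243)/(m(8, -8) + p)) = 371*(-340 + (3/(-7) + 243)/(8 + 215)) = 371*(-340 + (3*(-⅐) + 243)/223) = 371*(-340 + (-3/7 + 243)*(1/223)) = 371*(-340 + (1698/7)*(1/223)) = 371*(-340 + 1698/1561) = 371*(-529042/1561) = -28039226/223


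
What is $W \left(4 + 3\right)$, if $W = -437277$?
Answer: $-3060939$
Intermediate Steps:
$W \left(4 + 3\right) = - 437277 \left(4 + 3\right) = \left(-437277\right) 7 = -3060939$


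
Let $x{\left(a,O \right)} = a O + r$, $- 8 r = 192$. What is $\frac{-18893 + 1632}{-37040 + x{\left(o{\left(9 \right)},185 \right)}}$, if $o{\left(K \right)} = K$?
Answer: $\frac{17261}{35399} \approx 0.48761$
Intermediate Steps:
$r = -24$ ($r = \left(- \frac{1}{8}\right) 192 = -24$)
$x{\left(a,O \right)} = -24 + O a$ ($x{\left(a,O \right)} = a O - 24 = O a - 24 = -24 + O a$)
$\frac{-18893 + 1632}{-37040 + x{\left(o{\left(9 \right)},185 \right)}} = \frac{-18893 + 1632}{-37040 + \left(-24 + 185 \cdot 9\right)} = - \frac{17261}{-37040 + \left(-24 + 1665\right)} = - \frac{17261}{-37040 + 1641} = - \frac{17261}{-35399} = \left(-17261\right) \left(- \frac{1}{35399}\right) = \frac{17261}{35399}$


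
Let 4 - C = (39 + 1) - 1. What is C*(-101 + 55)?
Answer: 1610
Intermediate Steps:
C = -35 (C = 4 - ((39 + 1) - 1) = 4 - (40 - 1) = 4 - 1*39 = 4 - 39 = -35)
C*(-101 + 55) = -35*(-101 + 55) = -35*(-46) = 1610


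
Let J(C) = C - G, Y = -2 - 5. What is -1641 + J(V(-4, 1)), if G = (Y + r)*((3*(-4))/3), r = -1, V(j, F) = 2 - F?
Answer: -1672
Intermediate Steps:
Y = -7
G = 32 (G = (-7 - 1)*((3*(-4))/3) = -(-96)/3 = -8*(-4) = 32)
J(C) = -32 + C (J(C) = C - 1*32 = C - 32 = -32 + C)
-1641 + J(V(-4, 1)) = -1641 + (-32 + (2 - 1*1)) = -1641 + (-32 + (2 - 1)) = -1641 + (-32 + 1) = -1641 - 31 = -1672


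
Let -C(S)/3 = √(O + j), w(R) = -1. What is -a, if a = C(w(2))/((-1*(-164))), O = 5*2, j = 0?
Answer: 3*√10/164 ≈ 0.057847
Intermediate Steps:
O = 10
C(S) = -3*√10 (C(S) = -3*√(10 + 0) = -3*√10)
a = -3*√10/164 (a = (-3*√10)/((-1*(-164))) = -3*√10/164 ≈ -0.057847)
-a = -(-3)*√10/164 = 3*√10/164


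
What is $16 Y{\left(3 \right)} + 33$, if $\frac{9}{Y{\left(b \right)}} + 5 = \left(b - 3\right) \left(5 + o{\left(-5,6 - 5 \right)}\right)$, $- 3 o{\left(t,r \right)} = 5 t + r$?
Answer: $\frac{21}{5} \approx 4.2$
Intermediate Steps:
$o{\left(t,r \right)} = - \frac{5 t}{3} - \frac{r}{3}$ ($o{\left(t,r \right)} = - \frac{5 t + r}{3} = - \frac{r + 5 t}{3} = - \frac{5 t}{3} - \frac{r}{3}$)
$Y{\left(b \right)} = \frac{9}{-44 + 13 b}$ ($Y{\left(b \right)} = \frac{9}{-5 + \left(b - 3\right) \left(5 - \left(- \frac{25}{3} + \frac{6 - 5}{3}\right)\right)} = \frac{9}{-5 + \left(-3 + b\right) \left(5 + \left(\frac{25}{3} - \frac{1}{3}\right)\right)} = \frac{9}{-5 + \left(-3 + b\right) \left(5 + 8\right)} = \frac{9}{-5 + \left(-3 + b\right) 13} = \frac{9}{-5 + \left(-39 + 13 b\right)} = \frac{9}{-44 + 13 b}$)
$16 Y{\left(3 \right)} + 33 = 16 \frac{9}{-44 + 13 \cdot 3} + 33 = 16 \frac{9}{-44 + 39} + 33 = 16 \frac{9}{-5} + 33 = 16 \cdot 9 \left(- \frac{1}{5}\right) + 33 = 16 \left(- \frac{9}{5}\right) + 33 = - \frac{144}{5} + 33 = \frac{21}{5}$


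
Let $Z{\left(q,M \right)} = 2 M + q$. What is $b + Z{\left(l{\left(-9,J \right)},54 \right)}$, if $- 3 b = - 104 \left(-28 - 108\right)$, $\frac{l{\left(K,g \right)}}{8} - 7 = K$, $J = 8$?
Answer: $- \frac{13868}{3} \approx -4622.7$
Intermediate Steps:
$l{\left(K,g \right)} = 56 + 8 K$
$Z{\left(q,M \right)} = q + 2 M$
$b = - \frac{14144}{3}$ ($b = - \frac{\left(-104\right) \left(-28 - 108\right)}{3} = - \frac{\left(-104\right) \left(-136\right)}{3} = \left(- \frac{1}{3}\right) 14144 = - \frac{14144}{3} \approx -4714.7$)
$b + Z{\left(l{\left(-9,J \right)},54 \right)} = - \frac{14144}{3} + \left(\left(56 + 8 \left(-9\right)\right) + 2 \cdot 54\right) = - \frac{14144}{3} + \left(\left(56 - 72\right) + 108\right) = - \frac{14144}{3} + \left(-16 + 108\right) = - \frac{14144}{3} + 92 = - \frac{13868}{3}$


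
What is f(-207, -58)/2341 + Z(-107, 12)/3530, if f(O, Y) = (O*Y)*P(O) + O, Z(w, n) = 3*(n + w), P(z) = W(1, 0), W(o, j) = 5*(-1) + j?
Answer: -42660759/1652746 ≈ -25.812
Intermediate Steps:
W(o, j) = -5 + j
P(z) = -5 (P(z) = -5 + 0 = -5)
Z(w, n) = 3*n + 3*w
f(O, Y) = O - 5*O*Y (f(O, Y) = (O*Y)*(-5) + O = -5*O*Y + O = O - 5*O*Y)
f(-207, -58)/2341 + Z(-107, 12)/3530 = -207*(1 - 5*(-58))/2341 + (3*12 + 3*(-107))/3530 = -207*(1 + 290)*(1/2341) + (36 - 321)*(1/3530) = -207*291*(1/2341) - 285*1/3530 = -60237*1/2341 - 57/706 = -60237/2341 - 57/706 = -42660759/1652746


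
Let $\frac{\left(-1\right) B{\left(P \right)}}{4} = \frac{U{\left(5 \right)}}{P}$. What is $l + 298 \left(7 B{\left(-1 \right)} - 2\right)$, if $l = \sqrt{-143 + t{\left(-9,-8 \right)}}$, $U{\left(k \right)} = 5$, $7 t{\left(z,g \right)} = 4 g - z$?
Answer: $41124 + \frac{32 i \sqrt{7}}{7} \approx 41124.0 + 12.095 i$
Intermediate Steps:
$t{\left(z,g \right)} = - \frac{z}{7} + \frac{4 g}{7}$ ($t{\left(z,g \right)} = \frac{4 g - z}{7} = \frac{- z + 4 g}{7} = - \frac{z}{7} + \frac{4 g}{7}$)
$B{\left(P \right)} = - \frac{20}{P}$ ($B{\left(P \right)} = - 4 \frac{5}{P} = - \frac{20}{P}$)
$l = \frac{32 i \sqrt{7}}{7}$ ($l = \sqrt{-143 + \left(\left(- \frac{1}{7}\right) \left(-9\right) + \frac{4}{7} \left(-8\right)\right)} = \sqrt{-143 + \left(\frac{9}{7} - \frac{32}{7}\right)} = \sqrt{-143 - \frac{23}{7}} = \sqrt{- \frac{1024}{7}} = \frac{32 i \sqrt{7}}{7} \approx 12.095 i$)
$l + 298 \left(7 B{\left(-1 \right)} - 2\right) = \frac{32 i \sqrt{7}}{7} + 298 \left(7 \left(- \frac{20}{-1}\right) - 2\right) = \frac{32 i \sqrt{7}}{7} + 298 \left(7 \left(\left(-20\right) \left(-1\right)\right) - 2\right) = \frac{32 i \sqrt{7}}{7} + 298 \left(7 \cdot 20 - 2\right) = \frac{32 i \sqrt{7}}{7} + 298 \left(140 - 2\right) = \frac{32 i \sqrt{7}}{7} + 298 \cdot 138 = \frac{32 i \sqrt{7}}{7} + 41124 = 41124 + \frac{32 i \sqrt{7}}{7}$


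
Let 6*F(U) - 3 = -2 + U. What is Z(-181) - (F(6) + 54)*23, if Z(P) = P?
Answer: -8699/6 ≈ -1449.8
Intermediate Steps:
F(U) = 1/6 + U/6 (F(U) = 1/2 + (-2 + U)/6 = 1/2 + (-1/3 + U/6) = 1/6 + U/6)
Z(-181) - (F(6) + 54)*23 = -181 - ((1/6 + (1/6)*6) + 54)*23 = -181 - ((1/6 + 1) + 54)*23 = -181 - (7/6 + 54)*23 = -181 - 331*23/6 = -181 - 1*7613/6 = -181 - 7613/6 = -8699/6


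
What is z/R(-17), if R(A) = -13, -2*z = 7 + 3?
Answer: 5/13 ≈ 0.38462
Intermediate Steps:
z = -5 (z = -(7 + 3)/2 = -½*10 = -5)
z/R(-17) = -5/(-13) = -5*(-1/13) = 5/13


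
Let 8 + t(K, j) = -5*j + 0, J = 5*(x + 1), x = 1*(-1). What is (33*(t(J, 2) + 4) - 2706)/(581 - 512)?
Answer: -1056/23 ≈ -45.913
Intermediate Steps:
x = -1
J = 0 (J = 5*(-1 + 1) = 5*0 = 0)
t(K, j) = -8 - 5*j (t(K, j) = -8 + (-5*j + 0) = -8 - 5*j)
(33*(t(J, 2) + 4) - 2706)/(581 - 512) = (33*((-8 - 5*2) + 4) - 2706)/(581 - 512) = (33*((-8 - 10) + 4) - 2706)/69 = (33*(-18 + 4) - 2706)*(1/69) = (33*(-14) - 2706)*(1/69) = (-462 - 2706)*(1/69) = -3168*1/69 = -1056/23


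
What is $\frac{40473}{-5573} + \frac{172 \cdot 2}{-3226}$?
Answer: $- \frac{66241505}{8989249} \approx -7.369$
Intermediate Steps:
$\frac{40473}{-5573} + \frac{172 \cdot 2}{-3226} = 40473 \left(- \frac{1}{5573}\right) + 344 \left(- \frac{1}{3226}\right) = - \frac{40473}{5573} - \frac{172}{1613} = - \frac{66241505}{8989249}$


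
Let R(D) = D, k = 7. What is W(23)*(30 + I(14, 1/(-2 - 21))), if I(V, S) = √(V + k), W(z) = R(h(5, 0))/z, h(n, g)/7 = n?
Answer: 1050/23 + 35*√21/23 ≈ 52.626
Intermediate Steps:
h(n, g) = 7*n
W(z) = 35/z (W(z) = (7*5)/z = 35/z)
I(V, S) = √(7 + V) (I(V, S) = √(V + 7) = √(7 + V))
W(23)*(30 + I(14, 1/(-2 - 21))) = (35/23)*(30 + √(7 + 14)) = (35*(1/23))*(30 + √21) = 35*(30 + √21)/23 = 1050/23 + 35*√21/23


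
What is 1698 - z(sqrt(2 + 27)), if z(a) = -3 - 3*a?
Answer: 1701 + 3*sqrt(29) ≈ 1717.2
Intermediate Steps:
1698 - z(sqrt(2 + 27)) = 1698 - (-3 - 3*sqrt(2 + 27)) = 1698 - (-3 - 3*sqrt(29)) = 1698 + (3 + 3*sqrt(29)) = 1701 + 3*sqrt(29)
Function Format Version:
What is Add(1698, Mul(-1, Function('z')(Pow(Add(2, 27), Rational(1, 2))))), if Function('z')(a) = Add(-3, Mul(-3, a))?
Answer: Add(1701, Mul(3, Pow(29, Rational(1, 2)))) ≈ 1717.2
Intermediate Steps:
Add(1698, Mul(-1, Function('z')(Pow(Add(2, 27), Rational(1, 2))))) = Add(1698, Mul(-1, Add(-3, Mul(-3, Pow(Add(2, 27), Rational(1, 2)))))) = Add(1698, Mul(-1, Add(-3, Mul(-3, Pow(29, Rational(1, 2)))))) = Add(1698, Add(3, Mul(3, Pow(29, Rational(1, 2))))) = Add(1701, Mul(3, Pow(29, Rational(1, 2))))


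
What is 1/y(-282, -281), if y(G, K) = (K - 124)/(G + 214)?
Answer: 68/405 ≈ 0.16790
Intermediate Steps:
y(G, K) = (-124 + K)/(214 + G)
1/y(-282, -281) = 1/((-124 - 281)/(214 - 282)) = 1/(-405/(-68)) = 1/(-1/68*(-405)) = 1/(405/68) = 68/405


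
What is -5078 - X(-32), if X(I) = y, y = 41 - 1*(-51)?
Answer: -5170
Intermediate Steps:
y = 92 (y = 41 + 51 = 92)
X(I) = 92
-5078 - X(-32) = -5078 - 1*92 = -5078 - 92 = -5170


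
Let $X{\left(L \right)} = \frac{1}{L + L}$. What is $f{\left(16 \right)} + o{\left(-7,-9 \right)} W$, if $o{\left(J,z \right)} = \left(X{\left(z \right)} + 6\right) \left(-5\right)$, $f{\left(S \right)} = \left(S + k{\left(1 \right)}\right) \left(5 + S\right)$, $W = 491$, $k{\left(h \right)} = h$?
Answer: $- \frac{256259}{18} \approx -14237.0$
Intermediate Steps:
$X{\left(L \right)} = \frac{1}{2 L}$
$f{\left(S \right)} = \left(1 + S\right) \left(5 + S\right)$ ($f{\left(S \right)} = \left(S + 1\right) \left(5 + S\right) = \left(1 + S\right) \left(5 + S\right)$)
$o{\left(J,z \right)} = -30 - \frac{5}{2 z}$ ($o{\left(J,z \right)} = \left(\frac{1}{2 z} + 6\right) \left(-5\right) = \left(6 + \frac{1}{2 z}\right) \left(-5\right) = -30 - \frac{5}{2 z}$)
$f{\left(16 \right)} + o{\left(-7,-9 \right)} W = \left(5 + 16^{2} + 6 \cdot 16\right) + \left(-30 - \frac{5}{2 \left(-9\right)}\right) 491 = \left(5 + 256 + 96\right) + \left(-30 - - \frac{5}{18}\right) 491 = 357 + \left(-30 + \frac{5}{18}\right) 491 = 357 - \frac{262685}{18} = - \frac{256259}{18}$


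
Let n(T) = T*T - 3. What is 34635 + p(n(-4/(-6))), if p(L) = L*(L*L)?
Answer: 25236748/729 ≈ 34618.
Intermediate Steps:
n(T) = -3 + T² (n(T) = T² - 3 = -3 + T²)
p(L) = L³ (p(L) = L*L² = L³)
34635 + p(n(-4/(-6))) = 34635 + (-3 + (-4/(-6))²)³ = 34635 + (-3 + (-4*(-⅙))²)³ = 34635 + (-3 + (⅔)²)³ = 34635 + (-3 + 4/9)³ = 34635 + (-23/9)³ = 34635 - 12167/729 = 25236748/729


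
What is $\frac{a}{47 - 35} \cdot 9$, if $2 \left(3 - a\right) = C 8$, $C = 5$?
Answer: $- \frac{51}{4} \approx -12.75$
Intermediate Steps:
$a = -17$ ($a = 3 - \frac{5 \cdot 8}{2} = 3 - 20 = -17$)
$\frac{a}{47 - 35} \cdot 9 = - \frac{17}{47 - 35} \cdot 9 = - \frac{17}{12} \cdot 9 = \left(-17\right) \frac{1}{12} \cdot 9 = \left(- \frac{17}{12}\right) 9 = - \frac{51}{4}$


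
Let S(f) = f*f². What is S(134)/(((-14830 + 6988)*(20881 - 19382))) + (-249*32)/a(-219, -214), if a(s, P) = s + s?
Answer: 7717602116/429063267 ≈ 17.987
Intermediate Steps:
S(f) = f³
a(s, P) = 2*s
S(134)/(((-14830 + 6988)*(20881 - 19382))) + (-249*32)/a(-219, -214) = 134³/(((-14830 + 6988)*(20881 - 19382))) + (-249*32)/((2*(-219))) = 2406104/((-7842*1499)) - 7968/(-438) = 2406104/(-11755158) - 7968*(-1/438) = 2406104*(-1/11755158) + 1328/73 = -1203052/5877579 + 1328/73 = 7717602116/429063267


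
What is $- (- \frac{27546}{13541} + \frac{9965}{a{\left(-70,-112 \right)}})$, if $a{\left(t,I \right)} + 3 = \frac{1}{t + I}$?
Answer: $\frac{24573431492}{7406927} \approx 3317.6$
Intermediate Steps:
$a{\left(t,I \right)} = -3 + \frac{1}{I + t}$ ($a{\left(t,I \right)} = -3 + \frac{1}{t + I} = -3 + \frac{1}{I + t}$)
$- (- \frac{27546}{13541} + \frac{9965}{a{\left(-70,-112 \right)}}) = - (- \frac{27546}{13541} + \frac{9965}{\frac{1}{-112 - 70} \left(1 - -336 - -210\right)}) = - (\left(-27546\right) \frac{1}{13541} + \frac{9965}{\frac{1}{-182} \left(1 + 336 + 210\right)}) = - (- \frac{27546}{13541} + \frac{9965}{\left(- \frac{1}{182}\right) 547}) = - (- \frac{27546}{13541} + \frac{9965}{- \frac{547}{182}}) = - (- \frac{27546}{13541} + 9965 \left(- \frac{182}{547}\right)) = - (- \frac{27546}{13541} - \frac{1813630}{547}) = \left(-1\right) \left(- \frac{24573431492}{7406927}\right) = \frac{24573431492}{7406927}$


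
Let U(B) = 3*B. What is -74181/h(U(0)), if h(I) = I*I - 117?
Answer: 24727/39 ≈ 634.03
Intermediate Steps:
h(I) = -117 + I² (h(I) = I² - 117 = -117 + I²)
-74181/h(U(0)) = -74181/(-117 + (3*0)²) = -74181/(-117 + 0²) = -74181/(-117 + 0) = -74181/(-117) = -74181*(-1/117) = 24727/39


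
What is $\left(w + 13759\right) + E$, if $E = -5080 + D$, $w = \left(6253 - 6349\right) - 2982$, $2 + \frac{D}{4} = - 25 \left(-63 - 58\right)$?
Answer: $17693$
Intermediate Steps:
$D = 12092$ ($D = -8 + 4 \left(- 25 \left(-63 - 58\right)\right) = -8 + 4 \left(\left(-25\right) \left(-121\right)\right) = -8 + 4 \cdot 3025 = -8 + 12100 = 12092$)
$w = -3078$ ($w = -96 - 2982 = -3078$)
$E = 7012$ ($E = -5080 + 12092 = 7012$)
$\left(w + 13759\right) + E = \left(-3078 + 13759\right) + 7012 = 10681 + 7012 = 17693$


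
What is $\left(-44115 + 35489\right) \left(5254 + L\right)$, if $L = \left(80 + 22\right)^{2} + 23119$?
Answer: $-334490402$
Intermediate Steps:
$L = 33523$ ($L = 102^{2} + 23119 = 10404 + 23119 = 33523$)
$\left(-44115 + 35489\right) \left(5254 + L\right) = \left(-44115 + 35489\right) \left(5254 + 33523\right) = \left(-8626\right) 38777 = -334490402$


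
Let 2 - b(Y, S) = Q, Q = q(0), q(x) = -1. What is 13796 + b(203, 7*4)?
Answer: 13799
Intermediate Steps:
Q = -1
b(Y, S) = 3 (b(Y, S) = 2 - 1*(-1) = 2 + 1 = 3)
13796 + b(203, 7*4) = 13796 + 3 = 13799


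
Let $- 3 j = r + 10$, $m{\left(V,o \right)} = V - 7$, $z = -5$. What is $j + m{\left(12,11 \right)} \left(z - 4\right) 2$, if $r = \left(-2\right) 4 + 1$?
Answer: $-91$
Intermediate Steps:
$r = -7$ ($r = -8 + 1 = -7$)
$m{\left(V,o \right)} = -7 + V$ ($m{\left(V,o \right)} = V - 7 = -7 + V$)
$j = -1$ ($j = - \frac{-7 + 10}{3} = \left(- \frac{1}{3}\right) 3 = -1$)
$j + m{\left(12,11 \right)} \left(z - 4\right) 2 = -1 + \left(-7 + 12\right) \left(-5 - 4\right) 2 = -1 + 5 \left(\left(-9\right) 2\right) = -1 + 5 \left(-18\right) = -1 - 90 = -91$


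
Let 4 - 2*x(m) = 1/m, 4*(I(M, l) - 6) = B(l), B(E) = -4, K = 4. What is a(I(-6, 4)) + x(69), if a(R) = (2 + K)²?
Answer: 5243/138 ≈ 37.993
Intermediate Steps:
I(M, l) = 5 (I(M, l) = 6 + (¼)*(-4) = 6 - 1 = 5)
a(R) = 36 (a(R) = (2 + 4)² = 6² = 36)
x(m) = 2 - 1/(2*m)
a(I(-6, 4)) + x(69) = 36 + (2 - ½/69) = 36 + (2 - ½*1/69) = 36 + (2 - 1/138) = 36 + 275/138 = 5243/138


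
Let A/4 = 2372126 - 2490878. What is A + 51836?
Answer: -423172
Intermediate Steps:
A = -475008 (A = 4*(2372126 - 2490878) = 4*(-118752) = -475008)
A + 51836 = -475008 + 51836 = -423172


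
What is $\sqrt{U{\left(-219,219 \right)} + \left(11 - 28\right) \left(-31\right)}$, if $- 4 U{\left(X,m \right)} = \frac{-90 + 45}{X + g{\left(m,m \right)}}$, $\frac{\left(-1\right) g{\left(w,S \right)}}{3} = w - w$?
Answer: $\frac{\sqrt{11232437}}{146} \approx 22.955$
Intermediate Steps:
$g{\left(w,S \right)} = 0$ ($g{\left(w,S \right)} = - 3 \left(w - w\right) = \left(-3\right) 0 = 0$)
$U{\left(X,m \right)} = \frac{45}{4 X}$ ($U{\left(X,m \right)} = - \frac{\left(-90 + 45\right) \frac{1}{X + 0}}{4} = - \frac{\left(-45\right) \frac{1}{X}}{4} = \frac{45}{4 X}$)
$\sqrt{U{\left(-219,219 \right)} + \left(11 - 28\right) \left(-31\right)} = \sqrt{\frac{45}{4 \left(-219\right)} + \left(11 - 28\right) \left(-31\right)} = \sqrt{\frac{45}{4} \left(- \frac{1}{219}\right) - -527} = \sqrt{- \frac{15}{292} + 527} = \sqrt{\frac{153869}{292}} = \frac{\sqrt{11232437}}{146}$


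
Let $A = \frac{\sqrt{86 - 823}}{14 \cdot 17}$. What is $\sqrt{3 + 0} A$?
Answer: $\frac{i \sqrt{2211}}{238} \approx 0.19757 i$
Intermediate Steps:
$A = \frac{i \sqrt{737}}{238}$ ($A = \frac{\sqrt{-737}}{238} = i \sqrt{737} \cdot \frac{1}{238} = \frac{i \sqrt{737}}{238} \approx 0.11407 i$)
$\sqrt{3 + 0} A = \sqrt{3 + 0} \frac{i \sqrt{737}}{238} = \sqrt{3} \frac{i \sqrt{737}}{238} = \frac{i \sqrt{2211}}{238}$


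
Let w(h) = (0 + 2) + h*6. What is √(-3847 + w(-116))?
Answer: I*√4541 ≈ 67.387*I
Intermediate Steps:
w(h) = 2 + 6*h
√(-3847 + w(-116)) = √(-3847 + (2 + 6*(-116))) = √(-3847 + (2 - 696)) = √(-3847 - 694) = √(-4541) = I*√4541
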